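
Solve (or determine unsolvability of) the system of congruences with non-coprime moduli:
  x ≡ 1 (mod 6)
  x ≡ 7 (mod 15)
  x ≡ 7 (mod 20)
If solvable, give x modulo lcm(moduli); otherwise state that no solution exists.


Moduli 6, 15, 20 are not pairwise coprime, so CRT works modulo lcm(m_i) when all pairwise compatibility conditions hold.
Pairwise compatibility: gcd(m_i, m_j) must divide a_i - a_j for every pair.
Merge one congruence at a time:
  Start: x ≡ 1 (mod 6).
  Combine with x ≡ 7 (mod 15): gcd(6, 15) = 3; 7 - 1 = 6, which IS divisible by 3, so compatible.
    Write x = 1 + 6·t and substitute into x ≡ 7 (mod 15): 6·t ≡ 7 − 1 = 6 (mod 15).
    Divide the congruence (and modulus) by g = 3: 2·t ≡ 2 (mod 5).
    The inverse of 2 mod 5 is 3 (since 2·3 = 6 = 1·5 + 1), so t ≡ 3·2 = 6 ≡ 1 (mod 5).
    Then x = 1 + 6·1 = 7, valid modulo lcm(6, 15) = 30: x ≡ 7 (mod 30).
  Combine with x ≡ 7 (mod 20): gcd(30, 20) = 10; 7 - 7 = 0, which IS divisible by 10, so compatible.
    Write x = 7 + 30·t and substitute into x ≡ 7 (mod 20): 30·t ≡ 7 − 7 = 0 (mod 20).
    Divide the congruence (and modulus) by g = 10: 3·t ≡ 0 (mod 2).
    Reduce coefficients mod 2: 1·t ≡ 0 (mod 2).
    So t ≡ 0 (mod 2).
    Then x = 7 + 30·0 = 7, valid modulo lcm(30, 20) = 60: x ≡ 7 (mod 60).
Verify: 7 mod 6 = 1, 7 mod 15 = 7, 7 mod 20 = 7.

x ≡ 7 (mod 60).


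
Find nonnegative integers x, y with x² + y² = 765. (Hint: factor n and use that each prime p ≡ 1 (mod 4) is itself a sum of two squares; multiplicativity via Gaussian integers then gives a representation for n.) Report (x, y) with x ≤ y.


Step 1: Factor n = 765 = 3^2 · 5 · 17.
Step 2: Check the mod-4 condition on each prime factor: 3 ≡ 3 (mod 4), exponent 2 (must be even); 5 ≡ 1 (mod 4), exponent 1; 17 ≡ 1 (mod 4), exponent 1.
All primes ≡ 3 (mod 4) appear to even exponent (or don't appear), so by the two-squares theorem n IS expressible as a sum of two squares.
Step 3: Build a representation. Group n = k² · m with k = 3 and m = 5 · 17 = 85 (a product of primes ≡ 1 (mod 4)); a representation of m scales to one of n via (k·x)² + (k·y)² = k²(x² + y²). Each prime p ≡ 1 (mod 4) is itself a sum of two squares; find a² by testing p − a² for a perfect square:
  5: 5 − 1² = 4 = 2² ⇒ 5 = 1² + 2².
  17: 17 − 1² = 16 = 4² ⇒ 17 = 1² + 4².
  Combine using the Brahmagupta–Fibonacci identity (a² + b²)(c² + d²) = (ac − bd)² + (ad + bc)² = (ac + bd)² + (ad − bc)²:
  5 · 17 = 85: from (1² + 2²)(1² + 4²), take (1·1 − 2·4, 1·4 + 2·1) = (1 − 8, 4 + 2) = (-7, 6); dropping signs (only squares matter) gives (7, 6); check 7² + 6² = 49 + 36 = 85 ✓.
  Scale by k = 3: (3·7, 3·6) = (21, 18).
Step 4: Order so x ≤ y and verify: 18² + 21² = 324 + 441 = 765 = n. ✓

n = 765 = 18² + 21² (one valid representation with x ≤ y).


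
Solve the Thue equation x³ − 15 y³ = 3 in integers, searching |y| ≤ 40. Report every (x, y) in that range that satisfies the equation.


The equation is x³ - 15y³ = 3. For fixed y, x³ = 15·y³ + 3, so a solution requires the RHS to be a perfect cube.
Strategy: iterate y from -40 to 40, compute RHS = 15·y³ + 3, and check whether it is a (positive or negative) perfect cube.
Check small values of y:
  y = 0: RHS = 3 is not a perfect cube.
  y = 1: RHS = 18 is not a perfect cube.
  y = -1: RHS = -12 is not a perfect cube.
  y = 2: RHS = 123 is not a perfect cube.
  y = -2: RHS = -117 is not a perfect cube.
  y = 3: RHS = 408 is not a perfect cube.
  y = -3: RHS = -402 is not a perfect cube.
Continuing the search up to |y| = 40 finds no solutions either.
No (x, y) in the scanned range satisfies the equation.

No integer solutions with |y| ≤ 40.


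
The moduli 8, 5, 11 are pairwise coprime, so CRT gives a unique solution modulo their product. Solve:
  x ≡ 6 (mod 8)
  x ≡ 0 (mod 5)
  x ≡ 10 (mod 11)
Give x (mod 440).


Moduli 8, 5, 11 are pairwise coprime; by CRT there is a unique solution modulo M = 8 · 5 · 11 = 440.
Solve pairwise, accumulating the modulus:
  Start with x ≡ 6 (mod 8).
  Combine with x ≡ 0 (mod 5): since gcd(8, 5) = 1, we get a unique residue mod 40.
    Write x = 6 + 8·t and substitute into x ≡ 0 (mod 5): 8·t ≡ 0 − 6 = -6 (mod 5).
    Reduce coefficients mod 5: 3·t ≡ 4 (mod 5).
    The inverse of 3 mod 5 is 2 (since 3·2 = 6 = 1·5 + 1), so t ≡ 2·4 = 8 ≡ 3 (mod 5).
    Then x = 6 + 8·3 = 30, valid modulo lcm(8, 5) = 40: x ≡ 30 (mod 40).
  Combine with x ≡ 10 (mod 11): since gcd(40, 11) = 1, we get a unique residue mod 440.
    Write x = 30 + 40·t and substitute into x ≡ 10 (mod 11): 40·t ≡ 10 − 30 = -20 (mod 11).
    Reduce coefficients mod 11: 7·t ≡ 2 (mod 11).
    The inverse of 7 mod 11 is 8 (since 7·8 = 56 = 5·11 + 1), so t ≡ 8·2 = 16 ≡ 5 (mod 11).
    Then x = 30 + 40·5 = 230, valid modulo lcm(40, 11) = 440: x ≡ 230 (mod 440).
Verify: 230 mod 8 = 6 ✓, 230 mod 5 = 0 ✓, 230 mod 11 = 10 ✓.

x ≡ 230 (mod 440).


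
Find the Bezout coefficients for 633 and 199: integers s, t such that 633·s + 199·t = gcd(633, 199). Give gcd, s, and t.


Euclidean algorithm on (633, 199) — divide until remainder is 0:
  633 = 3 · 199 + 36
  199 = 5 · 36 + 19
  36 = 1 · 19 + 17
  19 = 1 · 17 + 2
  17 = 8 · 2 + 1
  2 = 2 · 1 + 0
gcd(633, 199) = 1.
Track Bezout coefficients alongside the remainders: start with r₀ = 633 = a·1 + b·0 (s = 1, t = 0) and r₁ = 199 = a·0 + b·1 (s = 0, t = 1); each new remainder r_{k+1} = r_{k-1} − q_k·r_k inherits s_{k+1} = s_{k-1} − q_k·s_k, t_{k+1} = t_{k-1} − q_k·t_k, so r_k = a·s_k + b·t_k at every step:
  q = 3: r = 36, s = 1 − 3·0 = 1, t = 0 − 3·1 = -3  (check: 633·1 + 199·(-3) = 36)
  q = 5: r = 19, s = 0 − 5·1 = -5, t = 1 − 5·(-3) = 16  (check: 633·(-5) + 199·16 = 19)
  q = 1: r = 17, s = 1 − 1·(-5) = 6, t = -3 − 1·16 = -19  (check: 633·6 + 199·(-19) = 17)
  q = 1: r = 2, s = -5 − 1·6 = -11, t = 16 − 1·(-19) = 35  (check: 633·(-11) + 199·35 = 2)
  q = 8: r = 1, s = 6 − 8·(-11) = 94, t = -19 − 8·35 = -299  (check: 633·94 + 199·(-299) = 1)
The row with r = 1 (the gcd) gives the Bezout coefficients s = 94, t = -299.
Result: 633 · (94) + 199 · (-299) = 1.

gcd(633, 199) = 1; s = 94, t = -299 (check: 633·94 + 199·(-299) = 1).


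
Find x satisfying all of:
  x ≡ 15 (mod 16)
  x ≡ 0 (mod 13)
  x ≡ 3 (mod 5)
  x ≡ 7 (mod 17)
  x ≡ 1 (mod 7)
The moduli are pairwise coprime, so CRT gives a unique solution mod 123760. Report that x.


Product of moduli M = 16 · 13 · 5 · 17 · 7 = 123760.
Merge one congruence at a time:
  Start: x ≡ 15 (mod 16).
  Combine with x ≡ 0 (mod 13); new modulus lcm = 208.
    Write x = 15 + 16·t and substitute into x ≡ 0 (mod 13): 16·t ≡ 0 − 15 = -15 (mod 13).
    Reduce coefficients mod 13: 3·t ≡ 11 (mod 13).
    The inverse of 3 mod 13 is 9 (since 3·9 = 27 = 2·13 + 1), so t ≡ 9·11 = 99 ≡ 8 (mod 13).
    Then x = 15 + 16·8 = 143, valid modulo lcm(16, 13) = 208: x ≡ 143 (mod 208).
  Combine with x ≡ 3 (mod 5); new modulus lcm = 1040.
    Write x = 143 + 208·t and substitute into x ≡ 3 (mod 5): 208·t ≡ 3 − 143 = -140 (mod 5).
    Reduce coefficients mod 5: 3·t ≡ 0 (mod 5).
    The inverse of 3 mod 5 is 2 (since 3·2 = 6 = 1·5 + 1), so t ≡ 2·0 = 0 ≡ 0 (mod 5).
    Then x = 143 + 208·0 = 143, valid modulo lcm(208, 5) = 1040: x ≡ 143 (mod 1040).
  Combine with x ≡ 7 (mod 17); new modulus lcm = 17680.
    Write x = 143 + 1040·t and substitute into x ≡ 7 (mod 17): 1040·t ≡ 7 − 143 = -136 (mod 17).
    Reduce coefficients mod 17: 3·t ≡ 0 (mod 17).
    The inverse of 3 mod 17 is 6 (since 3·6 = 18 = 1·17 + 1), so t ≡ 6·0 = 0 ≡ 0 (mod 17).
    Then x = 143 + 1040·0 = 143, valid modulo lcm(1040, 17) = 17680: x ≡ 143 (mod 17680).
  Combine with x ≡ 1 (mod 7); new modulus lcm = 123760.
    Write x = 143 + 17680·t and substitute into x ≡ 1 (mod 7): 17680·t ≡ 1 − 143 = -142 (mod 7).
    Reduce coefficients mod 7: 5·t ≡ 5 (mod 7).
    The inverse of 5 mod 7 is 3 (since 5·3 = 15 = 2·7 + 1), so t ≡ 3·5 = 15 ≡ 1 (mod 7).
    Then x = 143 + 17680·1 = 17823, valid modulo lcm(17680, 7) = 123760: x ≡ 17823 (mod 123760).
Verify against each original: 17823 mod 16 = 15, 17823 mod 13 = 0, 17823 mod 5 = 3, 17823 mod 17 = 7, 17823 mod 7 = 1.

x ≡ 17823 (mod 123760).


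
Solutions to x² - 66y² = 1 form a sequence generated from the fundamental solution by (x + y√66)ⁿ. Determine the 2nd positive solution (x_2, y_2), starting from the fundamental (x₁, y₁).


Step 1: Find the fundamental solution (x₁, y₁) of x² - 66y² = 1.
  Expand √66 as a continued fraction. a₀ = ⌊√66⌋ = 8; iterate m_{k+1} = d_k·a_k − m_k, d_{k+1} = (66 − m_{k+1}²)/d_k, a_{k+1} = ⌊(a₀ + m_{k+1})/d_{k+1}⌋ (starting m₀ = 0, d₀ = 1), with convergents p_k = a_k·p_{k-1} + p_{k-2}, q_k = a_k·q_{k-1} + q_{k-2} (p₋₁ = 1, q₋₁ = 0):
  k = 0: a₀ = 8; p₀/q₀ = 8/1; p₀² − 66·q₀² = 64 − 66 = -2.
  k = 1: m = 8, d = 2, a = ⌊(8 + 8)/2⌋ = 8; p/q = (8·8 + 1)/(8·1 + 0) = 65/8; p² − 66·q² = 4225 − 4224 = 1.
  The first convergent with p² − 66·q² = 1 gives the fundamental solution (x₁, y₁) = (65, 8).
Step 2: Apply the recurrence (x_{n+1}, y_{n+1}) = (x₁x_n + 66y₁y_n, x₁y_n + y₁x_n) repeatedly.
  From (x_1, y_1) = (65, 8): x_2 = 65·65 + 66·8·8 = 8449; y_2 = 65·8 + 8·65 = 1040.
Step 3: Verify x_2² - 66·y_2² = 71385601 - 71385600 = 1 (should be 1). ✓

(x_1, y_1) = (65, 8); (x_2, y_2) = (8449, 1040).


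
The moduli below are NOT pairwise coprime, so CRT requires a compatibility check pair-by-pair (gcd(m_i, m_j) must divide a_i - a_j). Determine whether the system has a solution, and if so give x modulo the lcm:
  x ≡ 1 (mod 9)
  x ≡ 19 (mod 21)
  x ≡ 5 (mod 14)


Moduli 9, 21, 14 are not pairwise coprime, so CRT works modulo lcm(m_i) when all pairwise compatibility conditions hold.
Pairwise compatibility: gcd(m_i, m_j) must divide a_i - a_j for every pair.
Merge one congruence at a time:
  Start: x ≡ 1 (mod 9).
  Combine with x ≡ 19 (mod 21): gcd(9, 21) = 3; 19 - 1 = 18, which IS divisible by 3, so compatible.
    Write x = 1 + 9·t and substitute into x ≡ 19 (mod 21): 9·t ≡ 19 − 1 = 18 (mod 21).
    Divide the congruence (and modulus) by g = 3: 3·t ≡ 6 (mod 7).
    The inverse of 3 mod 7 is 5 (since 3·5 = 15 = 2·7 + 1), so t ≡ 5·6 = 30 ≡ 2 (mod 7).
    Then x = 1 + 9·2 = 19, valid modulo lcm(9, 21) = 63: x ≡ 19 (mod 63).
  Combine with x ≡ 5 (mod 14): gcd(63, 14) = 7; 5 - 19 = -14, which IS divisible by 7, so compatible.
    Write x = 19 + 63·t and substitute into x ≡ 5 (mod 14): 63·t ≡ 5 − 19 = -14 (mod 14).
    Divide the congruence (and modulus) by g = 7: 9·t ≡ -2 (mod 2).
    Reduce coefficients mod 2: 1·t ≡ 0 (mod 2).
    So t ≡ 0 (mod 2).
    Then x = 19 + 63·0 = 19, valid modulo lcm(63, 14) = 126: x ≡ 19 (mod 126).
Verify: 19 mod 9 = 1, 19 mod 21 = 19, 19 mod 14 = 5.

x ≡ 19 (mod 126).


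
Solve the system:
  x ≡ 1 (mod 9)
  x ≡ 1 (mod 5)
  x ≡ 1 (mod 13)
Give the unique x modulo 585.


Moduli 9, 5, 13 are pairwise coprime; by CRT there is a unique solution modulo M = 9 · 5 · 13 = 585.
Solve pairwise, accumulating the modulus:
  Start with x ≡ 1 (mod 9).
  Combine with x ≡ 1 (mod 5): since gcd(9, 5) = 1, we get a unique residue mod 45.
    Write x = 1 + 9·t and substitute into x ≡ 1 (mod 5): 9·t ≡ 1 − 1 = 0 (mod 5).
    Reduce coefficients mod 5: 4·t ≡ 0 (mod 5).
    The inverse of 4 mod 5 is 4 (since 4·4 = 16 = 3·5 + 1), so t ≡ 4·0 = 0 ≡ 0 (mod 5).
    Then x = 1 + 9·0 = 1, valid modulo lcm(9, 5) = 45: x ≡ 1 (mod 45).
  Combine with x ≡ 1 (mod 13): since gcd(45, 13) = 1, we get a unique residue mod 585.
    Write x = 1 + 45·t and substitute into x ≡ 1 (mod 13): 45·t ≡ 1 − 1 = 0 (mod 13).
    Reduce coefficients mod 13: 6·t ≡ 0 (mod 13).
    The inverse of 6 mod 13 is 11 (since 6·11 = 66 = 5·13 + 1), so t ≡ 11·0 = 0 ≡ 0 (mod 13).
    Then x = 1 + 45·0 = 1, valid modulo lcm(45, 13) = 585: x ≡ 1 (mod 585).
Verify: 1 mod 9 = 1 ✓, 1 mod 5 = 1 ✓, 1 mod 13 = 1 ✓.

x ≡ 1 (mod 585).


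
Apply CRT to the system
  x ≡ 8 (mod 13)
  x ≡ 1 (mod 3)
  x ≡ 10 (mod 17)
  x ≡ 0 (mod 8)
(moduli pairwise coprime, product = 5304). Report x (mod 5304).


Product of moduli M = 13 · 3 · 17 · 8 = 5304.
Merge one congruence at a time:
  Start: x ≡ 8 (mod 13).
  Combine with x ≡ 1 (mod 3); new modulus lcm = 39.
    Write x = 8 + 13·t and substitute into x ≡ 1 (mod 3): 13·t ≡ 1 − 8 = -7 (mod 3).
    Reduce coefficients mod 3: 1·t ≡ 2 (mod 3).
    So t ≡ 2 (mod 3).
    Then x = 8 + 13·2 = 34, valid modulo lcm(13, 3) = 39: x ≡ 34 (mod 39).
  Combine with x ≡ 10 (mod 17); new modulus lcm = 663.
    Write x = 34 + 39·t and substitute into x ≡ 10 (mod 17): 39·t ≡ 10 − 34 = -24 (mod 17).
    Reduce coefficients mod 17: 5·t ≡ 10 (mod 17).
    The inverse of 5 mod 17 is 7 (since 5·7 = 35 = 2·17 + 1), so t ≡ 7·10 = 70 ≡ 2 (mod 17).
    Then x = 34 + 39·2 = 112, valid modulo lcm(39, 17) = 663: x ≡ 112 (mod 663).
  Combine with x ≡ 0 (mod 8); new modulus lcm = 5304.
    Write x = 112 + 663·t and substitute into x ≡ 0 (mod 8): 663·t ≡ 0 − 112 = -112 (mod 8).
    Reduce coefficients mod 8: 7·t ≡ 0 (mod 8).
    The inverse of 7 mod 8 is 7 (since 7·7 = 49 = 6·8 + 1), so t ≡ 7·0 = 0 ≡ 0 (mod 8).
    Then x = 112 + 663·0 = 112, valid modulo lcm(663, 8) = 5304: x ≡ 112 (mod 5304).
Verify against each original: 112 mod 13 = 8, 112 mod 3 = 1, 112 mod 17 = 10, 112 mod 8 = 0.

x ≡ 112 (mod 5304).


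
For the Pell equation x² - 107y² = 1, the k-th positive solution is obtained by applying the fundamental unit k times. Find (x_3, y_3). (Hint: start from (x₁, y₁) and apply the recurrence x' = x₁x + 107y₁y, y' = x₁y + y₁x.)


Step 1: Find the fundamental solution (x₁, y₁) of x² - 107y² = 1.
  Expand √107 as a continued fraction. a₀ = ⌊√107⌋ = 10; iterate m_{k+1} = d_k·a_k − m_k, d_{k+1} = (107 − m_{k+1}²)/d_k, a_{k+1} = ⌊(a₀ + m_{k+1})/d_{k+1}⌋ (starting m₀ = 0, d₀ = 1), with convergents p_k = a_k·p_{k-1} + p_{k-2}, q_k = a_k·q_{k-1} + q_{k-2} (p₋₁ = 1, q₋₁ = 0):
  k = 0: a₀ = 10; p₀/q₀ = 10/1; p₀² − 107·q₀² = 100 − 107 = -7.
  k = 1: m = 10, d = 7, a = ⌊(10 + 10)/7⌋ = 2; p/q = (2·10 + 1)/(2·1 + 0) = 21/2; p² − 107·q² = 441 − 428 = 13.
  k = 2: m = 4, d = 13, a = ⌊(10 + 4)/13⌋ = 1; p/q = (1·21 + 10)/(1·2 + 1) = 31/3; p² − 107·q² = 961 − 963 = -2.
  k = 3: m = 9, d = 2, a = ⌊(10 + 9)/2⌋ = 9; p/q = (9·31 + 21)/(9·3 + 2) = 300/29; p² − 107·q² = 90000 − 89987 = 13.
  k = 4: m = 9, d = 13, a = ⌊(10 + 9)/13⌋ = 1; p/q = (1·300 + 31)/(1·29 + 3) = 331/32; p² − 107·q² = 109561 − 109568 = -7.
  k = 5: m = 4, d = 7, a = ⌊(10 + 4)/7⌋ = 2; p/q = (2·331 + 300)/(2·32 + 29) = 962/93; p² − 107·q² = 925444 − 925443 = 1.
  The first convergent with p² − 107·q² = 1 gives the fundamental solution (x₁, y₁) = (962, 93).
Step 2: Apply the recurrence (x_{n+1}, y_{n+1}) = (x₁x_n + 107y₁y_n, x₁y_n + y₁x_n) repeatedly.
  From (x_1, y_1) = (962, 93): x_2 = 962·962 + 107·93·93 = 1850887; y_2 = 962·93 + 93·962 = 178932.
  From (x_2, y_2) = (1850887, 178932): x_3 = 962·1850887 + 107·93·178932 = 3561105626; y_3 = 962·178932 + 93·1850887 = 344265075.
Step 3: Verify x_3² - 107·y_3² = 12681473279528851876 - 12681473279528851875 = 1 (should be 1). ✓

(x_1, y_1) = (962, 93); (x_3, y_3) = (3561105626, 344265075).


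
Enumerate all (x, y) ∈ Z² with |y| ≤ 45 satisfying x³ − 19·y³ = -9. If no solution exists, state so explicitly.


The equation is x³ - 19y³ = -9. For fixed y, x³ = 19·y³ − 9, so a solution requires the RHS to be a perfect cube.
Strategy: iterate y from -45 to 45, compute RHS = 19·y³ − 9, and check whether it is a (positive or negative) perfect cube.
Check small values of y:
  y = 0: RHS = -9 is not a perfect cube.
  y = 1: RHS = 10 is not a perfect cube.
  y = -1: RHS = -28 is not a perfect cube.
  y = 2: RHS = 143 is not a perfect cube.
  y = -2: RHS = -161 is not a perfect cube.
  y = 3: RHS = 504 is not a perfect cube.
  y = -3: RHS = -522 is not a perfect cube.
Continuing the search up to |y| = 45 finds no solutions either.
No (x, y) in the scanned range satisfies the equation.

No integer solutions with |y| ≤ 45.


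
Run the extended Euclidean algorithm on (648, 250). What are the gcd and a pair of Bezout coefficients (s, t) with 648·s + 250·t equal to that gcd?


Euclidean algorithm on (648, 250) — divide until remainder is 0:
  648 = 2 · 250 + 148
  250 = 1 · 148 + 102
  148 = 1 · 102 + 46
  102 = 2 · 46 + 10
  46 = 4 · 10 + 6
  10 = 1 · 6 + 4
  6 = 1 · 4 + 2
  4 = 2 · 2 + 0
gcd(648, 250) = 2.
Track Bezout coefficients alongside the remainders: start with r₀ = 648 = a·1 + b·0 (s = 1, t = 0) and r₁ = 250 = a·0 + b·1 (s = 0, t = 1); each new remainder r_{k+1} = r_{k-1} − q_k·r_k inherits s_{k+1} = s_{k-1} − q_k·s_k, t_{k+1} = t_{k-1} − q_k·t_k, so r_k = a·s_k + b·t_k at every step:
  q = 2: r = 148, s = 1 − 2·0 = 1, t = 0 − 2·1 = -2  (check: 648·1 + 250·(-2) = 148)
  q = 1: r = 102, s = 0 − 1·1 = -1, t = 1 − 1·(-2) = 3  (check: 648·(-1) + 250·3 = 102)
  q = 1: r = 46, s = 1 − 1·(-1) = 2, t = -2 − 1·3 = -5  (check: 648·2 + 250·(-5) = 46)
  q = 2: r = 10, s = -1 − 2·2 = -5, t = 3 − 2·(-5) = 13  (check: 648·(-5) + 250·13 = 10)
  q = 4: r = 6, s = 2 − 4·(-5) = 22, t = -5 − 4·13 = -57  (check: 648·22 + 250·(-57) = 6)
  q = 1: r = 4, s = -5 − 1·22 = -27, t = 13 − 1·(-57) = 70  (check: 648·(-27) + 250·70 = 4)
  q = 1: r = 2, s = 22 − 1·(-27) = 49, t = -57 − 1·70 = -127  (check: 648·49 + 250·(-127) = 2)
The row with r = 2 (the gcd) gives the Bezout coefficients s = 49, t = -127.
Result: 648 · (49) + 250 · (-127) = 2.

gcd(648, 250) = 2; s = 49, t = -127 (check: 648·49 + 250·(-127) = 2).


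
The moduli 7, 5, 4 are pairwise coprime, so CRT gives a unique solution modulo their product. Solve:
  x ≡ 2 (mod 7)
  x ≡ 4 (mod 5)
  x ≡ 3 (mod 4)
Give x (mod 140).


Moduli 7, 5, 4 are pairwise coprime; by CRT there is a unique solution modulo M = 7 · 5 · 4 = 140.
Solve pairwise, accumulating the modulus:
  Start with x ≡ 2 (mod 7).
  Combine with x ≡ 4 (mod 5): since gcd(7, 5) = 1, we get a unique residue mod 35.
    Write x = 2 + 7·t and substitute into x ≡ 4 (mod 5): 7·t ≡ 4 − 2 = 2 (mod 5).
    Reduce coefficients mod 5: 2·t ≡ 2 (mod 5).
    The inverse of 2 mod 5 is 3 (since 2·3 = 6 = 1·5 + 1), so t ≡ 3·2 = 6 ≡ 1 (mod 5).
    Then x = 2 + 7·1 = 9, valid modulo lcm(7, 5) = 35: x ≡ 9 (mod 35).
  Combine with x ≡ 3 (mod 4): since gcd(35, 4) = 1, we get a unique residue mod 140.
    Write x = 9 + 35·t and substitute into x ≡ 3 (mod 4): 35·t ≡ 3 − 9 = -6 (mod 4).
    Reduce coefficients mod 4: 3·t ≡ 2 (mod 4).
    The inverse of 3 mod 4 is 3 (since 3·3 = 9 = 2·4 + 1), so t ≡ 3·2 = 6 ≡ 2 (mod 4).
    Then x = 9 + 35·2 = 79, valid modulo lcm(35, 4) = 140: x ≡ 79 (mod 140).
Verify: 79 mod 7 = 2 ✓, 79 mod 5 = 4 ✓, 79 mod 4 = 3 ✓.

x ≡ 79 (mod 140).


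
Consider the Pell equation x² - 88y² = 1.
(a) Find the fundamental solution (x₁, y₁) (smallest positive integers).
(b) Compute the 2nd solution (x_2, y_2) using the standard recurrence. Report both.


Step 1: Find the fundamental solution (x₁, y₁) of x² - 88y² = 1.
  Expand √88 as a continued fraction. a₀ = ⌊√88⌋ = 9; iterate m_{k+1} = d_k·a_k − m_k, d_{k+1} = (88 − m_{k+1}²)/d_k, a_{k+1} = ⌊(a₀ + m_{k+1})/d_{k+1}⌋ (starting m₀ = 0, d₀ = 1), with convergents p_k = a_k·p_{k-1} + p_{k-2}, q_k = a_k·q_{k-1} + q_{k-2} (p₋₁ = 1, q₋₁ = 0):
  k = 0: a₀ = 9; p₀/q₀ = 9/1; p₀² − 88·q₀² = 81 − 88 = -7.
  k = 1: m = 9, d = 7, a = ⌊(9 + 9)/7⌋ = 2; p/q = (2·9 + 1)/(2·1 + 0) = 19/2; p² − 88·q² = 361 − 352 = 9.
  k = 2: m = 5, d = 9, a = ⌊(9 + 5)/9⌋ = 1; p/q = (1·19 + 9)/(1·2 + 1) = 28/3; p² − 88·q² = 784 − 792 = -8.
  k = 3: m = 4, d = 8, a = ⌊(9 + 4)/8⌋ = 1; p/q = (1·28 + 19)/(1·3 + 2) = 47/5; p² − 88·q² = 2209 − 2200 = 9.
  k = 4: m = 4, d = 9, a = ⌊(9 + 4)/9⌋ = 1; p/q = (1·47 + 28)/(1·5 + 3) = 75/8; p² − 88·q² = 5625 − 5632 = -7.
  k = 5: m = 5, d = 7, a = ⌊(9 + 5)/7⌋ = 2; p/q = (2·75 + 47)/(2·8 + 5) = 197/21; p² − 88·q² = 38809 − 38808 = 1.
  The first convergent with p² − 88·q² = 1 gives the fundamental solution (x₁, y₁) = (197, 21).
Step 2: Apply the recurrence (x_{n+1}, y_{n+1}) = (x₁x_n + 88y₁y_n, x₁y_n + y₁x_n) repeatedly.
  From (x_1, y_1) = (197, 21): x_2 = 197·197 + 88·21·21 = 77617; y_2 = 197·21 + 21·197 = 8274.
Step 3: Verify x_2² - 88·y_2² = 6024398689 - 6024398688 = 1 (should be 1). ✓

(x_1, y_1) = (197, 21); (x_2, y_2) = (77617, 8274).


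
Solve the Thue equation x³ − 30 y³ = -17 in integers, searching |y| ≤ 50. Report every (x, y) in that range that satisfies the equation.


The equation is x³ - 30y³ = -17. For fixed y, x³ = 30·y³ − 17, so a solution requires the RHS to be a perfect cube.
Strategy: iterate y from -50 to 50, compute RHS = 30·y³ − 17, and check whether it is a (positive or negative) perfect cube.
Check small values of y:
  y = 0: RHS = -17 is not a perfect cube.
  y = 1: RHS = 13 is not a perfect cube.
  y = -1: RHS = -47 is not a perfect cube.
  y = 2: RHS = 223 is not a perfect cube.
  y = -2: RHS = -257 is not a perfect cube.
  y = 3: RHS = 793 is not a perfect cube.
  y = -3: RHS = -827 is not a perfect cube.
Continuing the search up to |y| = 50 finds no solutions either.
No (x, y) in the scanned range satisfies the equation.

No integer solutions with |y| ≤ 50.


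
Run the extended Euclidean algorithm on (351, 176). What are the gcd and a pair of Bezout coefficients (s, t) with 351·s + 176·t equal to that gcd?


Euclidean algorithm on (351, 176) — divide until remainder is 0:
  351 = 1 · 176 + 175
  176 = 1 · 175 + 1
  175 = 175 · 1 + 0
gcd(351, 176) = 1.
Track Bezout coefficients alongside the remainders: start with r₀ = 351 = a·1 + b·0 (s = 1, t = 0) and r₁ = 176 = a·0 + b·1 (s = 0, t = 1); each new remainder r_{k+1} = r_{k-1} − q_k·r_k inherits s_{k+1} = s_{k-1} − q_k·s_k, t_{k+1} = t_{k-1} − q_k·t_k, so r_k = a·s_k + b·t_k at every step:
  q = 1: r = 175, s = 1 − 1·0 = 1, t = 0 − 1·1 = -1  (check: 351·1 + 176·(-1) = 175)
  q = 1: r = 1, s = 0 − 1·1 = -1, t = 1 − 1·(-1) = 2  (check: 351·(-1) + 176·2 = 1)
The row with r = 1 (the gcd) gives the Bezout coefficients s = -1, t = 2.
Result: 351 · (-1) + 176 · (2) = 1.

gcd(351, 176) = 1; s = -1, t = 2 (check: 351·(-1) + 176·2 = 1).


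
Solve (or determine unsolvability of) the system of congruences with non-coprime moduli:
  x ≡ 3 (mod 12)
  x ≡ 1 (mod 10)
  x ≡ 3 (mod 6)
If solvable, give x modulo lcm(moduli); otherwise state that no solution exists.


Moduli 12, 10, 6 are not pairwise coprime, so CRT works modulo lcm(m_i) when all pairwise compatibility conditions hold.
Pairwise compatibility: gcd(m_i, m_j) must divide a_i - a_j for every pair.
Merge one congruence at a time:
  Start: x ≡ 3 (mod 12).
  Combine with x ≡ 1 (mod 10): gcd(12, 10) = 2; 1 - 3 = -2, which IS divisible by 2, so compatible.
    Write x = 3 + 12·t and substitute into x ≡ 1 (mod 10): 12·t ≡ 1 − 3 = -2 (mod 10).
    Divide the congruence (and modulus) by g = 2: 6·t ≡ -1 (mod 5).
    Reduce coefficients mod 5: 1·t ≡ 4 (mod 5).
    So t ≡ 4 (mod 5).
    Then x = 3 + 12·4 = 51, valid modulo lcm(12, 10) = 60: x ≡ 51 (mod 60).
  Combine with x ≡ 3 (mod 6): gcd(60, 6) = 6; 3 - 51 = -48, which IS divisible by 6, so compatible.
    Write x = 51 + 60·t and substitute into x ≡ 3 (mod 6): 60·t ≡ 3 − 51 = -48 (mod 6).
    Divide the congruence (and modulus) by g = 6: 10·t ≡ -8 (mod 1).
    Modulo 1 every t works; take t = 0.
    Then x = 51 + 60·0 = 51, valid modulo lcm(60, 6) = 60: x ≡ 51 (mod 60).
Verify: 51 mod 12 = 3, 51 mod 10 = 1, 51 mod 6 = 3.

x ≡ 51 (mod 60).


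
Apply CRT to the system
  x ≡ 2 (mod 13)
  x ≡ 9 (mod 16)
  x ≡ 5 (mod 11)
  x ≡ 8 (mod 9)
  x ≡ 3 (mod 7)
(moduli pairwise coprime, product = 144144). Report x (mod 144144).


Product of moduli M = 13 · 16 · 11 · 9 · 7 = 144144.
Merge one congruence at a time:
  Start: x ≡ 2 (mod 13).
  Combine with x ≡ 9 (mod 16); new modulus lcm = 208.
    Write x = 2 + 13·t and substitute into x ≡ 9 (mod 16): 13·t ≡ 9 − 2 = 7 (mod 16).
    The inverse of 13 mod 16 is 5 (since 13·5 = 65 = 4·16 + 1), so t ≡ 5·7 = 35 ≡ 3 (mod 16).
    Then x = 2 + 13·3 = 41, valid modulo lcm(13, 16) = 208: x ≡ 41 (mod 208).
  Combine with x ≡ 5 (mod 11); new modulus lcm = 2288.
    Write x = 41 + 208·t and substitute into x ≡ 5 (mod 11): 208·t ≡ 5 − 41 = -36 (mod 11).
    Reduce coefficients mod 11: 10·t ≡ 8 (mod 11).
    The inverse of 10 mod 11 is 10 (since 10·10 = 100 = 9·11 + 1), so t ≡ 10·8 = 80 ≡ 3 (mod 11).
    Then x = 41 + 208·3 = 665, valid modulo lcm(208, 11) = 2288: x ≡ 665 (mod 2288).
  Combine with x ≡ 8 (mod 9); new modulus lcm = 20592.
    Write x = 665 + 2288·t and substitute into x ≡ 8 (mod 9): 2288·t ≡ 8 − 665 = -657 (mod 9).
    Reduce coefficients mod 9: 2·t ≡ 0 (mod 9).
    The inverse of 2 mod 9 is 5 (since 2·5 = 10 = 1·9 + 1), so t ≡ 5·0 = 0 ≡ 0 (mod 9).
    Then x = 665 + 2288·0 = 665, valid modulo lcm(2288, 9) = 20592: x ≡ 665 (mod 20592).
  Combine with x ≡ 3 (mod 7); new modulus lcm = 144144.
    Write x = 665 + 20592·t and substitute into x ≡ 3 (mod 7): 20592·t ≡ 3 − 665 = -662 (mod 7).
    Reduce coefficients mod 7: 5·t ≡ 3 (mod 7).
    The inverse of 5 mod 7 is 3 (since 5·3 = 15 = 2·7 + 1), so t ≡ 3·3 = 9 ≡ 2 (mod 7).
    Then x = 665 + 20592·2 = 41849, valid modulo lcm(20592, 7) = 144144: x ≡ 41849 (mod 144144).
Verify against each original: 41849 mod 13 = 2, 41849 mod 16 = 9, 41849 mod 11 = 5, 41849 mod 9 = 8, 41849 mod 7 = 3.

x ≡ 41849 (mod 144144).


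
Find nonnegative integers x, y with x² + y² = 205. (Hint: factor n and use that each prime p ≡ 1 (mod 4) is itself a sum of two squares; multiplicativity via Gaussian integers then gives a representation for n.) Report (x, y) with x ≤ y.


Step 1: Factor n = 205 = 5 · 41.
Step 2: Check the mod-4 condition on each prime factor: 5 ≡ 1 (mod 4), exponent 1; 41 ≡ 1 (mod 4), exponent 1.
All primes ≡ 3 (mod 4) appear to even exponent (or don't appear), so by the two-squares theorem n IS expressible as a sum of two squares.
Step 3: Build a representation. Here n = 5 · 41 is a product of primes ≡ 1 (mod 4). Each prime p ≡ 1 (mod 4) is itself a sum of two squares; find a² by testing p − a² for a perfect square:
  5: 5 − 1² = 4 = 2² ⇒ 5 = 1² + 2².
  41: 41 − 1² = 40, 41 − 2² = 37, 41 − 3² = 32, 41 − 4² = 25 = 5² ⇒ 41 = 4² + 5².
  Combine using the Brahmagupta–Fibonacci identity (a² + b²)(c² + d²) = (ac − bd)² + (ad + bc)² = (ac + bd)² + (ad − bc)²:
  5 · 41 = 205: from (1² + 2²)(4² + 5²), take (1·4 − 2·5, 1·5 + 2·4) = (4 − 10, 5 + 8) = (-6, 13); dropping signs (only squares matter) gives (6, 13); check 6² + 13² = 36 + 169 = 205 ✓.
Step 4: Order so x ≤ y and verify: 6² + 13² = 36 + 169 = 205 = n. ✓

n = 205 = 6² + 13² (one valid representation with x ≤ y).


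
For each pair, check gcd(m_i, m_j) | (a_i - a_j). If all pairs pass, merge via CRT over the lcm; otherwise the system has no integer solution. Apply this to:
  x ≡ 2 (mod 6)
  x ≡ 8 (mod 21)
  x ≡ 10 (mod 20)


Moduli 6, 21, 20 are not pairwise coprime, so CRT works modulo lcm(m_i) when all pairwise compatibility conditions hold.
Pairwise compatibility: gcd(m_i, m_j) must divide a_i - a_j for every pair.
Merge one congruence at a time:
  Start: x ≡ 2 (mod 6).
  Combine with x ≡ 8 (mod 21): gcd(6, 21) = 3; 8 - 2 = 6, which IS divisible by 3, so compatible.
    Write x = 2 + 6·t and substitute into x ≡ 8 (mod 21): 6·t ≡ 8 − 2 = 6 (mod 21).
    Divide the congruence (and modulus) by g = 3: 2·t ≡ 2 (mod 7).
    The inverse of 2 mod 7 is 4 (since 2·4 = 8 = 1·7 + 1), so t ≡ 4·2 = 8 ≡ 1 (mod 7).
    Then x = 2 + 6·1 = 8, valid modulo lcm(6, 21) = 42: x ≡ 8 (mod 42).
  Combine with x ≡ 10 (mod 20): gcd(42, 20) = 2; 10 - 8 = 2, which IS divisible by 2, so compatible.
    Write x = 8 + 42·t and substitute into x ≡ 10 (mod 20): 42·t ≡ 10 − 8 = 2 (mod 20).
    Divide the congruence (and modulus) by g = 2: 21·t ≡ 1 (mod 10).
    Reduce coefficients mod 10: 1·t ≡ 1 (mod 10).
    So t ≡ 1 (mod 10).
    Then x = 8 + 42·1 = 50, valid modulo lcm(42, 20) = 420: x ≡ 50 (mod 420).
Verify: 50 mod 6 = 2, 50 mod 21 = 8, 50 mod 20 = 10.

x ≡ 50 (mod 420).


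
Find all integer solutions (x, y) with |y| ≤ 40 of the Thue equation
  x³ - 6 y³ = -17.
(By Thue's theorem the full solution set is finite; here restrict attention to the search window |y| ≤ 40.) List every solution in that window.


The equation is x³ - 6y³ = -17. For fixed y, x³ = 6·y³ − 17, so a solution requires the RHS to be a perfect cube.
Strategy: iterate y from -40 to 40, compute RHS = 6·y³ − 17, and check whether it is a (positive or negative) perfect cube.
Check small values of y:
  y = 0: RHS = -17 is not a perfect cube.
  y = 1: RHS = -11 is not a perfect cube.
  y = -1: RHS = -23 is not a perfect cube.
  y = 2: RHS = 31 is not a perfect cube.
  y = -2: RHS = -65 is not a perfect cube.
  y = 3: RHS = 145 is not a perfect cube.
  y = -3: RHS = -179 is not a perfect cube.
Continuing the search up to |y| = 40 finds no solutions either.
No (x, y) in the scanned range satisfies the equation.

No integer solutions with |y| ≤ 40.


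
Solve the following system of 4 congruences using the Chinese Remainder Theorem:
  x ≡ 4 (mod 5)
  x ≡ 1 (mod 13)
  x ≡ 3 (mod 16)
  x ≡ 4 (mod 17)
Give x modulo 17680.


Product of moduli M = 5 · 13 · 16 · 17 = 17680.
Merge one congruence at a time:
  Start: x ≡ 4 (mod 5).
  Combine with x ≡ 1 (mod 13); new modulus lcm = 65.
    Write x = 4 + 5·t and substitute into x ≡ 1 (mod 13): 5·t ≡ 1 − 4 = -3 (mod 13).
    Reduce coefficients mod 13: 5·t ≡ 10 (mod 13).
    The inverse of 5 mod 13 is 8 (since 5·8 = 40 = 3·13 + 1), so t ≡ 8·10 = 80 ≡ 2 (mod 13).
    Then x = 4 + 5·2 = 14, valid modulo lcm(5, 13) = 65: x ≡ 14 (mod 65).
  Combine with x ≡ 3 (mod 16); new modulus lcm = 1040.
    Write x = 14 + 65·t and substitute into x ≡ 3 (mod 16): 65·t ≡ 3 − 14 = -11 (mod 16).
    Reduce coefficients mod 16: 1·t ≡ 5 (mod 16).
    So t ≡ 5 (mod 16).
    Then x = 14 + 65·5 = 339, valid modulo lcm(65, 16) = 1040: x ≡ 339 (mod 1040).
  Combine with x ≡ 4 (mod 17); new modulus lcm = 17680.
    Write x = 339 + 1040·t and substitute into x ≡ 4 (mod 17): 1040·t ≡ 4 − 339 = -335 (mod 17).
    Reduce coefficients mod 17: 3·t ≡ 5 (mod 17).
    The inverse of 3 mod 17 is 6 (since 3·6 = 18 = 1·17 + 1), so t ≡ 6·5 = 30 ≡ 13 (mod 17).
    Then x = 339 + 1040·13 = 13859, valid modulo lcm(1040, 17) = 17680: x ≡ 13859 (mod 17680).
Verify against each original: 13859 mod 5 = 4, 13859 mod 13 = 1, 13859 mod 16 = 3, 13859 mod 17 = 4.

x ≡ 13859 (mod 17680).


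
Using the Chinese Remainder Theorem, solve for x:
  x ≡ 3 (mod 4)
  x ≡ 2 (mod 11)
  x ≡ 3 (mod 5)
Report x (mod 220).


Moduli 4, 11, 5 are pairwise coprime; by CRT there is a unique solution modulo M = 4 · 11 · 5 = 220.
Solve pairwise, accumulating the modulus:
  Start with x ≡ 3 (mod 4).
  Combine with x ≡ 2 (mod 11): since gcd(4, 11) = 1, we get a unique residue mod 44.
    Write x = 3 + 4·t and substitute into x ≡ 2 (mod 11): 4·t ≡ 2 − 3 = -1 (mod 11).
    Reduce coefficients mod 11: 4·t ≡ 10 (mod 11).
    The inverse of 4 mod 11 is 3 (since 4·3 = 12 = 1·11 + 1), so t ≡ 3·10 = 30 ≡ 8 (mod 11).
    Then x = 3 + 4·8 = 35, valid modulo lcm(4, 11) = 44: x ≡ 35 (mod 44).
  Combine with x ≡ 3 (mod 5): since gcd(44, 5) = 1, we get a unique residue mod 220.
    Write x = 35 + 44·t and substitute into x ≡ 3 (mod 5): 44·t ≡ 3 − 35 = -32 (mod 5).
    Reduce coefficients mod 5: 4·t ≡ 3 (mod 5).
    The inverse of 4 mod 5 is 4 (since 4·4 = 16 = 3·5 + 1), so t ≡ 4·3 = 12 ≡ 2 (mod 5).
    Then x = 35 + 44·2 = 123, valid modulo lcm(44, 5) = 220: x ≡ 123 (mod 220).
Verify: 123 mod 4 = 3 ✓, 123 mod 11 = 2 ✓, 123 mod 5 = 3 ✓.

x ≡ 123 (mod 220).


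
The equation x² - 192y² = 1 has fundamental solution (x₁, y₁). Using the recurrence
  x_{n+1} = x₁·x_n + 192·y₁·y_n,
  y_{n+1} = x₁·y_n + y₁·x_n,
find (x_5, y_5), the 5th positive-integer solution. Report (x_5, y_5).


Step 1: Find the fundamental solution (x₁, y₁) of x² - 192y² = 1.
  Expand √192 as a continued fraction. a₀ = ⌊√192⌋ = 13; iterate m_{k+1} = d_k·a_k − m_k, d_{k+1} = (192 − m_{k+1}²)/d_k, a_{k+1} = ⌊(a₀ + m_{k+1})/d_{k+1}⌋ (starting m₀ = 0, d₀ = 1), with convergents p_k = a_k·p_{k-1} + p_{k-2}, q_k = a_k·q_{k-1} + q_{k-2} (p₋₁ = 1, q₋₁ = 0):
  k = 0: a₀ = 13; p₀/q₀ = 13/1; p₀² − 192·q₀² = 169 − 192 = -23.
  k = 1: m = 13, d = 23, a = ⌊(13 + 13)/23⌋ = 1; p/q = (1·13 + 1)/(1·1 + 0) = 14/1; p² − 192·q² = 196 − 192 = 4.
  k = 2: m = 10, d = 4, a = ⌊(13 + 10)/4⌋ = 5; p/q = (5·14 + 13)/(5·1 + 1) = 83/6; p² − 192·q² = 6889 − 6912 = -23.
  k = 3: m = 10, d = 23, a = ⌊(13 + 10)/23⌋ = 1; p/q = (1·83 + 14)/(1·6 + 1) = 97/7; p² − 192·q² = 9409 − 9408 = 1.
  The first convergent with p² − 192·q² = 1 gives the fundamental solution (x₁, y₁) = (97, 7).
Step 2: Apply the recurrence (x_{n+1}, y_{n+1}) = (x₁x_n + 192y₁y_n, x₁y_n + y₁x_n) repeatedly.
  From (x_1, y_1) = (97, 7): x_2 = 97·97 + 192·7·7 = 18817; y_2 = 97·7 + 7·97 = 1358.
  From (x_2, y_2) = (18817, 1358): x_3 = 97·18817 + 192·7·1358 = 3650401; y_3 = 97·1358 + 7·18817 = 263445.
  From (x_3, y_3) = (3650401, 263445): x_4 = 97·3650401 + 192·7·263445 = 708158977; y_4 = 97·263445 + 7·3650401 = 51106972.
  From (x_4, y_4) = (708158977, 51106972): x_5 = 97·708158977 + 192·7·51106972 = 137379191137; y_5 = 97·51106972 + 7·708158977 = 9914489123.
Step 3: Verify x_5² - 192·y_5² = 18873042157456379352769 - 18873042157456379352768 = 1 (should be 1). ✓

(x_1, y_1) = (97, 7); (x_5, y_5) = (137379191137, 9914489123).


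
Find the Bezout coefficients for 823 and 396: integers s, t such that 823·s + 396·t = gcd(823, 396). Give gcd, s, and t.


Euclidean algorithm on (823, 396) — divide until remainder is 0:
  823 = 2 · 396 + 31
  396 = 12 · 31 + 24
  31 = 1 · 24 + 7
  24 = 3 · 7 + 3
  7 = 2 · 3 + 1
  3 = 3 · 1 + 0
gcd(823, 396) = 1.
Track Bezout coefficients alongside the remainders: start with r₀ = 823 = a·1 + b·0 (s = 1, t = 0) and r₁ = 396 = a·0 + b·1 (s = 0, t = 1); each new remainder r_{k+1} = r_{k-1} − q_k·r_k inherits s_{k+1} = s_{k-1} − q_k·s_k, t_{k+1} = t_{k-1} − q_k·t_k, so r_k = a·s_k + b·t_k at every step:
  q = 2: r = 31, s = 1 − 2·0 = 1, t = 0 − 2·1 = -2  (check: 823·1 + 396·(-2) = 31)
  q = 12: r = 24, s = 0 − 12·1 = -12, t = 1 − 12·(-2) = 25  (check: 823·(-12) + 396·25 = 24)
  q = 1: r = 7, s = 1 − 1·(-12) = 13, t = -2 − 1·25 = -27  (check: 823·13 + 396·(-27) = 7)
  q = 3: r = 3, s = -12 − 3·13 = -51, t = 25 − 3·(-27) = 106  (check: 823·(-51) + 396·106 = 3)
  q = 2: r = 1, s = 13 − 2·(-51) = 115, t = -27 − 2·106 = -239  (check: 823·115 + 396·(-239) = 1)
The row with r = 1 (the gcd) gives the Bezout coefficients s = 115, t = -239.
Result: 823 · (115) + 396 · (-239) = 1.

gcd(823, 396) = 1; s = 115, t = -239 (check: 823·115 + 396·(-239) = 1).


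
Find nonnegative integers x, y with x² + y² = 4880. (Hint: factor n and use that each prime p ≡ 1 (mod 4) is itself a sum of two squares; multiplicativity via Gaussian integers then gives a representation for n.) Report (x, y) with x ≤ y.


Step 1: Factor n = 4880 = 2^4 · 5 · 61.
Step 2: Check the mod-4 condition on each prime factor: 2 = 2 (special); 5 ≡ 1 (mod 4), exponent 1; 61 ≡ 1 (mod 4), exponent 1.
All primes ≡ 3 (mod 4) appear to even exponent (or don't appear), so by the two-squares theorem n IS expressible as a sum of two squares.
Step 3: Build a representation. Group n = k² · m with k = 4 and m = 5 · 61 = 305 (a product of primes ≡ 1 (mod 4)); a representation of m scales to one of n via (k·x)² + (k·y)² = k²(x² + y²). Each prime p ≡ 1 (mod 4) is itself a sum of two squares; find a² by testing p − a² for a perfect square:
  5: 5 − 1² = 4 = 2² ⇒ 5 = 1² + 2².
  61: 61 − 1² = 60, 61 − 2² = 57, 61 − 3² = 52, 61 − 4² = 45, 61 − 5² = 36 = 6² ⇒ 61 = 5² + 6².
  Combine using the Brahmagupta–Fibonacci identity (a² + b²)(c² + d²) = (ac − bd)² + (ad + bc)² = (ac + bd)² + (ad − bc)²:
  5 · 61 = 305: from (1² + 2²)(5² + 6²), take (1·5 − 2·6, 1·6 + 2·5) = (5 − 12, 6 + 10) = (-7, 16); dropping signs (only squares matter) gives (7, 16); check 7² + 16² = 49 + 256 = 305 ✓.
  Scale by k = 4: (4·7, 4·16) = (28, 64).
Step 4: Order so x ≤ y and verify: 28² + 64² = 784 + 4096 = 4880 = n. ✓

n = 4880 = 28² + 64² (one valid representation with x ≤ y).


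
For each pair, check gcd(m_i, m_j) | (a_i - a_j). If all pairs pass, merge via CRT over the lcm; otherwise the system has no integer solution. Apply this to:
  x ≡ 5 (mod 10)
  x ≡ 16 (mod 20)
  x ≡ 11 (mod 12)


Moduli 10, 20, 12 are not pairwise coprime, so CRT works modulo lcm(m_i) when all pairwise compatibility conditions hold.
Pairwise compatibility: gcd(m_i, m_j) must divide a_i - a_j for every pair.
Merge one congruence at a time:
  Start: x ≡ 5 (mod 10).
  Combine with x ≡ 16 (mod 20): gcd(10, 20) = 10, and 16 - 5 = 11 is NOT divisible by 10.
    ⇒ system is inconsistent (no integer solution).

No solution (the system is inconsistent).


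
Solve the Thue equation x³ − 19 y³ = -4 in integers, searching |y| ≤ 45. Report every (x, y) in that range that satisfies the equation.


The equation is x³ - 19y³ = -4. For fixed y, x³ = 19·y³ − 4, so a solution requires the RHS to be a perfect cube.
Strategy: iterate y from -45 to 45, compute RHS = 19·y³ − 4, and check whether it is a (positive or negative) perfect cube.
Check small values of y:
  y = 0: RHS = -4 is not a perfect cube.
  y = 1: RHS = 15 is not a perfect cube.
  y = -1: RHS = -23 is not a perfect cube.
  y = 2: RHS = 148 is not a perfect cube.
  y = -2: RHS = -156 is not a perfect cube.
  y = 3: RHS = 509 is not a perfect cube.
  y = -3: RHS = -517 is not a perfect cube.
Continuing the search up to |y| = 45 finds no solutions either.
No (x, y) in the scanned range satisfies the equation.

No integer solutions with |y| ≤ 45.


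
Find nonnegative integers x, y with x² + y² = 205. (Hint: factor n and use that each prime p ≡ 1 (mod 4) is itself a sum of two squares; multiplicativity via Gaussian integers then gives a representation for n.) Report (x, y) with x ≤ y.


Step 1: Factor n = 205 = 5 · 41.
Step 2: Check the mod-4 condition on each prime factor: 5 ≡ 1 (mod 4), exponent 1; 41 ≡ 1 (mod 4), exponent 1.
All primes ≡ 3 (mod 4) appear to even exponent (or don't appear), so by the two-squares theorem n IS expressible as a sum of two squares.
Step 3: Build a representation. Here n = 5 · 41 is a product of primes ≡ 1 (mod 4). Each prime p ≡ 1 (mod 4) is itself a sum of two squares; find a² by testing p − a² for a perfect square:
  5: 5 − 1² = 4 = 2² ⇒ 5 = 1² + 2².
  41: 41 − 1² = 40, 41 − 2² = 37, 41 − 3² = 32, 41 − 4² = 25 = 5² ⇒ 41 = 4² + 5².
  Combine using the Brahmagupta–Fibonacci identity (a² + b²)(c² + d²) = (ac − bd)² + (ad + bc)² = (ac + bd)² + (ad − bc)²:
  5 · 41 = 205: from (1² + 2²)(4² + 5²), take (1·4 − 2·5, 1·5 + 2·4) = (4 − 10, 5 + 8) = (-6, 13); dropping signs (only squares matter) gives (6, 13); check 6² + 13² = 36 + 169 = 205 ✓.
Step 4: Order so x ≤ y and verify: 6² + 13² = 36 + 169 = 205 = n. ✓

n = 205 = 6² + 13² (one valid representation with x ≤ y).
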